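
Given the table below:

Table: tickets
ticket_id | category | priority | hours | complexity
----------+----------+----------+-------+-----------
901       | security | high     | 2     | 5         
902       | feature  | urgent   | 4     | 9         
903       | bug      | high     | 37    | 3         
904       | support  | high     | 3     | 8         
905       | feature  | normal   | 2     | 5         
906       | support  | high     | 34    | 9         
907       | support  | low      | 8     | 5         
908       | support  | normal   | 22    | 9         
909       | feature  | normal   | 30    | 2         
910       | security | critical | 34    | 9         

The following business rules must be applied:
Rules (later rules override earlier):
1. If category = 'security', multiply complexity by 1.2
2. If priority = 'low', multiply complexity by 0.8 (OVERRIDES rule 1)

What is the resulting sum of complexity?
65.8

Step 1: Rule 2 takes priority for records with priority = 'low'
  - 1 records: 5 × 0.8 = 4.0
Step 2: Rule 1 applies to remaining records with category = 'security'
  - 2 records: 14 × 1.2 = 16.8
Step 3: Other records unchanged: 45
Step 4: Final sum = 4.0 + 16.8 + 45 = 65.8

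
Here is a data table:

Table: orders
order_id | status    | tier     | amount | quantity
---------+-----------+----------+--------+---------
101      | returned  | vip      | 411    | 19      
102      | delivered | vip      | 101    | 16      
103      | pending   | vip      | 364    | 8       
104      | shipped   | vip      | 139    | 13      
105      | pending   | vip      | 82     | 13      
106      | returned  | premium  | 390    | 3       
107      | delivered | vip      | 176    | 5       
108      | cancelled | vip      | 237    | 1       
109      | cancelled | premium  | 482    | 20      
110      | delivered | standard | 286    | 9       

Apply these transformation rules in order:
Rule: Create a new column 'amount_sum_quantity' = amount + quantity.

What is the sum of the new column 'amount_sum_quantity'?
2775

Step 1: For each record, compute amount + quantity
Example calculations:
  411 + 19 = 430
  101 + 16 = 117
  364 + 8 = 372
  ...
Step 2: Sum all derived values
Step 3: Total = 2775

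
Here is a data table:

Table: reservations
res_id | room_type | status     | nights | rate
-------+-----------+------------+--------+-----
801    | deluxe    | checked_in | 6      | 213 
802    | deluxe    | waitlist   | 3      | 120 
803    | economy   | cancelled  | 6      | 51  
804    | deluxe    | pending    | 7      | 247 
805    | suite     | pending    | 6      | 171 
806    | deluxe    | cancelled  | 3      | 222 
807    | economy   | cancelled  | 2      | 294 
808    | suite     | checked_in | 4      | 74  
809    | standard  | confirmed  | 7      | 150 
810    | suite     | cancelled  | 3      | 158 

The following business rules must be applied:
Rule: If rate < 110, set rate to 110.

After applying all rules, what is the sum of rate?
1795

Step 1: 2 records have rate < 110
Step 2: These records originally summed to 125
Step 3: After setting to minimum: 2 × 110 = 220
Step 4: Unaffected records sum: 1575
Step 5: Final sum = 220 + 1575 = 1795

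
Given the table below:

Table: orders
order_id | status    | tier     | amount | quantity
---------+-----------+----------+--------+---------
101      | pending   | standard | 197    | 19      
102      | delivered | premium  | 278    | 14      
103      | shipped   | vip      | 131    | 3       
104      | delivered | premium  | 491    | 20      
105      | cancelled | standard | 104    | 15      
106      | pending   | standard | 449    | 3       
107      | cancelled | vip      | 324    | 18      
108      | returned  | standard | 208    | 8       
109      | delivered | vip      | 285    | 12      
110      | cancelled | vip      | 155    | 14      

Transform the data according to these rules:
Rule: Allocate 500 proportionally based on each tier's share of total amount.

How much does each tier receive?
premium: 146.64, standard: 182.68, vip: 170.67

Step 1: Calculate total amount = 2622
Step 2: Calculate each tier's proportion:
  premium: 769/2622 = 29.33% → 146.64
  standard: 958/2622 = 36.54% → 182.68
  vip: 895/2622 = 34.13% → 170.67
Step 3: Verify: sum of allocations ≈ 500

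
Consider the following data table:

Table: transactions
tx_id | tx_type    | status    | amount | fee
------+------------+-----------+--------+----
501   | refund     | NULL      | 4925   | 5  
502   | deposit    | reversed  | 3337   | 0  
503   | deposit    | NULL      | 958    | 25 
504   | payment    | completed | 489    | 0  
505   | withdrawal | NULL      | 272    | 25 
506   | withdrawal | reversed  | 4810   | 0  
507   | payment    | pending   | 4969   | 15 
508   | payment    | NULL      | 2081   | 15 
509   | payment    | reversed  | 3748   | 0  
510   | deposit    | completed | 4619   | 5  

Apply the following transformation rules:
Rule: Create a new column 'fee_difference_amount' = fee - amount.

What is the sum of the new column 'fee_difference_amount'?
-30118

Step 1: For each record, compute fee - amount
Example calculations:
  5 - 4925 = -4920
  0 - 3337 = -3337
  25 - 958 = -933
  ...
Step 2: Sum all derived values
Step 3: Total = -30118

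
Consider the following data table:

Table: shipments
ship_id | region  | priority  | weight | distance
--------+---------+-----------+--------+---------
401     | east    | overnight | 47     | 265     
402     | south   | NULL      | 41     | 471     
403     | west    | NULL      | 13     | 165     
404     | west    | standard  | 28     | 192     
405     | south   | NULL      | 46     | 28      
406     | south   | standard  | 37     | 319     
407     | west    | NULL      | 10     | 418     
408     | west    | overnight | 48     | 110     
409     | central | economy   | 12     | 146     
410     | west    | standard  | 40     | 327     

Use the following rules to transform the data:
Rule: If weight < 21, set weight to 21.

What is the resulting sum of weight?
350

Step 1: 3 records have weight < 21
Step 2: These records originally summed to 35
Step 3: After setting to minimum: 3 × 21 = 63
Step 4: Unaffected records sum: 287
Step 5: Final sum = 63 + 287 = 350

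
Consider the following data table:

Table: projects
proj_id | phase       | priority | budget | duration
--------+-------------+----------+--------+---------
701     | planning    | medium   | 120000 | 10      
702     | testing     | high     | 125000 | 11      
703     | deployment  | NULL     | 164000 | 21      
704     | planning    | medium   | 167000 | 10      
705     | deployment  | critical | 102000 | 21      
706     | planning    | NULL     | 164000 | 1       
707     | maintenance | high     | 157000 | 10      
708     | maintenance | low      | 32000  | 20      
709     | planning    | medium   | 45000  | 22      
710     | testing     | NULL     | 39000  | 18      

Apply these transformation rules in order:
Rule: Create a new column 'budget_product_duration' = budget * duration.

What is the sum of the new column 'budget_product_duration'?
13897000

Step 1: For each record, compute budget * duration
Example calculations:
  120000 * 10 = 1200000
  125000 * 11 = 1375000
  164000 * 21 = 3444000
  ...
Step 2: Sum all derived values
Step 3: Total = 13897000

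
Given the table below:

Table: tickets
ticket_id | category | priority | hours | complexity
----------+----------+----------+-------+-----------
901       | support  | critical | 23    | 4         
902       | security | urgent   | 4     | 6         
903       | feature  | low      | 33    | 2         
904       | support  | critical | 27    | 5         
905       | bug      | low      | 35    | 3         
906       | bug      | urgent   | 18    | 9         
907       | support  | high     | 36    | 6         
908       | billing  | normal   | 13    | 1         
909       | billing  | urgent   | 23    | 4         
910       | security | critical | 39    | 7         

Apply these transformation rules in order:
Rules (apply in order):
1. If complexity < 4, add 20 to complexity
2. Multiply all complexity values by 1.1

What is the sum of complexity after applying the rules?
117.7

Step 1: Apply Rule 1 - Add 20 to records with complexity < 4
  - 3 records affected: 6 + (3 × 20) = 66
  - Unaffected records: 41
  - Sum after Rule 1: 107
Step 2: Apply Rule 2 - Multiply all by 1.1
  - 107 × 1.1 = 117.7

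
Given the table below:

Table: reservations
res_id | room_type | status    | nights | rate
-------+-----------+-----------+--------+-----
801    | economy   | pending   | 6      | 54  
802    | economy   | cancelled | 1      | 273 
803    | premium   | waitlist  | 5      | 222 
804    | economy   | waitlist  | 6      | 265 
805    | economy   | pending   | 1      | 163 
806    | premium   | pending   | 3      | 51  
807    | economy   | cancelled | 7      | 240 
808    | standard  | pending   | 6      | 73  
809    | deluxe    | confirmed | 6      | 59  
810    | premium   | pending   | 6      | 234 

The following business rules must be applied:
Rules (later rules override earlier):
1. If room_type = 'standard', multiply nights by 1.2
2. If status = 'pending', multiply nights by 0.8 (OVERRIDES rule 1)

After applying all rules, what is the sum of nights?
42.6

Step 1: Rule 2 takes priority for records with status = 'pending'
  - 5 records: 22 × 0.8 = 17.6
Step 2: Rule 1 applies to remaining records with room_type = 'standard'
  - 0 records: 0 × 1.2 = 0.0
Step 3: Other records unchanged: 25
Step 4: Final sum = 17.6 + 0.0 + 25 = 42.6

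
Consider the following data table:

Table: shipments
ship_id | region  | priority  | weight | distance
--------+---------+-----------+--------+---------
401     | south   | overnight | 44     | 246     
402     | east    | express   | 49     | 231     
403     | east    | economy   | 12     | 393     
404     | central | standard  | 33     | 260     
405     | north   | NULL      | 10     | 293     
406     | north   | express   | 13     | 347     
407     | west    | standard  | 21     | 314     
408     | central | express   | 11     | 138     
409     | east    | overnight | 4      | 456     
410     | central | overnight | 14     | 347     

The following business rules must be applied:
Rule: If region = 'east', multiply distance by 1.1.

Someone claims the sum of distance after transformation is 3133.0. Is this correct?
Yes, the result is correct.

Step 1: Calculate the correct sum after transformation
Step 2: Apply multiplier 1.1 to records where region = 'east'
Step 3: Correct result = 3133.0
Step 4: Claimed result = 3133.0
Step 5: 3133.0 = 3133.0 ✓
Conclusion: The claimed result is correct.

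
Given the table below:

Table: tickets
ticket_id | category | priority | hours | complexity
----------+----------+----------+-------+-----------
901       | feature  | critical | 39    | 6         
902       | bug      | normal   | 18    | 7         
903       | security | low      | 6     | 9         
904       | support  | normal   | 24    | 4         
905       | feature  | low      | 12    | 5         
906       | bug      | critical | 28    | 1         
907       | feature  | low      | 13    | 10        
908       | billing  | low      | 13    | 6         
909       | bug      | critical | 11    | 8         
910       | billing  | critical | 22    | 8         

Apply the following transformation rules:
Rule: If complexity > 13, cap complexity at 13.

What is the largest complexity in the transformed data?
10

Step 1: Original maximum complexity = 10
Step 2: Check cap of 13 against maximum
Step 3: No records exceed the cap (max 10 <= cap 13), so no capping applies
Step 4: Maximum after transformation = 10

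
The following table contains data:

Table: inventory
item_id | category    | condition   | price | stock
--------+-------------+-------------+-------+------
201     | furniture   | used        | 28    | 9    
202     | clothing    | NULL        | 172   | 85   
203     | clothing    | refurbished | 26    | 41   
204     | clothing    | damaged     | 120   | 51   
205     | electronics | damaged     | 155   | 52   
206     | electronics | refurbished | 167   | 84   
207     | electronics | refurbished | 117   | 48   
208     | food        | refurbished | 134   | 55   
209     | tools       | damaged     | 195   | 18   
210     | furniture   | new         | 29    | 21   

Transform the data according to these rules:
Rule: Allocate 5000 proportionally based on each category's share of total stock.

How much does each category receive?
clothing: 1907.33, electronics: 1982.76, food: 592.67, furniture: 323.28, tools: 193.97

Step 1: Calculate total stock = 464
Step 2: Calculate each category's proportion:
  clothing: 177/464 = 38.15% → 1907.33
  electronics: 184/464 = 39.66% → 1982.76
  food: 55/464 = 11.85% → 592.67
  furniture: 30/464 = 6.47% → 323.28
  tools: 18/464 = 3.88% → 193.97
Step 3: Verify: sum of allocations ≈ 5000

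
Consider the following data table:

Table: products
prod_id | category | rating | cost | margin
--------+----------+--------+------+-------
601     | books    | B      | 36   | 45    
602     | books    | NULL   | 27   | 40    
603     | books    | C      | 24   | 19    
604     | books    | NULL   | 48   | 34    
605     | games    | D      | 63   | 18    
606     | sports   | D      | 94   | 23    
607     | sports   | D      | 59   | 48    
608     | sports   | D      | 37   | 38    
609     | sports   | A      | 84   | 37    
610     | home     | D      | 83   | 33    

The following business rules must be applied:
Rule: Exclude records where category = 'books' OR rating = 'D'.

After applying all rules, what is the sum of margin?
37

Step 1: Find records where category = 'books' OR rating = 'D'
Step 2: 9 records match, summing to 298
Step 3: Original sum: 335
Step 4: Remaining sum = 335 - 298 = 37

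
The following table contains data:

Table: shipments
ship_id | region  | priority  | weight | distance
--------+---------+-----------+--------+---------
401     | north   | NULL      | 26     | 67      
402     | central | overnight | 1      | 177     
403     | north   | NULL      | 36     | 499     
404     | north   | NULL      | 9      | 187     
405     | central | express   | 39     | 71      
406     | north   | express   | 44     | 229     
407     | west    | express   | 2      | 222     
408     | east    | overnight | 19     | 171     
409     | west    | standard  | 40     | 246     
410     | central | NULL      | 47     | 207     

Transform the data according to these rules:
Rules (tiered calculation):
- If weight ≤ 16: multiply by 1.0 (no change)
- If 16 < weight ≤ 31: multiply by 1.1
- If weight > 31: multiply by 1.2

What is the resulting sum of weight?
308.7

Step 1: Tier 1 (weight ≤ 16): 3 records, sum = 12 × 1.0 = 12.0
Step 2: Tier 2 (16 < weight ≤ 31): 2 records, sum = 45 × 1.1 = 49.5
Step 3: Tier 3 (weight > 31): 5 records, sum = 206 × 1.2 = 247.2
Step 4: Final sum = 12.0 + 49.5 + 247.2 = 308.7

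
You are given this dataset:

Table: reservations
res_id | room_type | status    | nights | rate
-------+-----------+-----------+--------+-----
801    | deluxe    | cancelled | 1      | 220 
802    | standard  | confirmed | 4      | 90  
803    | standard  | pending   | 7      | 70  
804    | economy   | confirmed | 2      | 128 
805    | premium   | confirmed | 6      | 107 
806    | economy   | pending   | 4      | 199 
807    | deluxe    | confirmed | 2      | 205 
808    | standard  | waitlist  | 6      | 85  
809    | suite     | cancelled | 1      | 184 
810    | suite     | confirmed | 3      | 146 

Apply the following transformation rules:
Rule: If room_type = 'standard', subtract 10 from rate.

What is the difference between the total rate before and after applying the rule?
30

Step 1: Original sum of rate = 1434
Step 2: 3 records have room_type = 'standard'
Step 3: Each affected record changes by -10
Step 4: Total change = 3 × -10 = -30
Step 5: New sum = 1434 + -30 = 1404
Step 6: Difference = |1404 - 1434| = 30
        (Sum decreased by 30)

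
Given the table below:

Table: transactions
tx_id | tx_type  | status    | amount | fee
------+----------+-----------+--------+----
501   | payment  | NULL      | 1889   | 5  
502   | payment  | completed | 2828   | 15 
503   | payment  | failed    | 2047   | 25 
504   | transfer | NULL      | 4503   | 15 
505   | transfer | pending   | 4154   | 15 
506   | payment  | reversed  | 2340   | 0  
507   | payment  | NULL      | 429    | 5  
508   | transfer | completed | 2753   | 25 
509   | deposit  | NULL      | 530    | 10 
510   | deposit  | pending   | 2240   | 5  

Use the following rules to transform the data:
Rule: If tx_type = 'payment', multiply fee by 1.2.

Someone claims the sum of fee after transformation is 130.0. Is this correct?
Yes, the result is correct.

Step 1: Calculate the correct sum after transformation
Step 2: Apply multiplier 1.2 to records where tx_type = 'payment'
Step 3: Correct result = 130.0
Step 4: Claimed result = 130.0
Step 5: 130.0 = 130.0 ✓
Conclusion: The claimed result is correct.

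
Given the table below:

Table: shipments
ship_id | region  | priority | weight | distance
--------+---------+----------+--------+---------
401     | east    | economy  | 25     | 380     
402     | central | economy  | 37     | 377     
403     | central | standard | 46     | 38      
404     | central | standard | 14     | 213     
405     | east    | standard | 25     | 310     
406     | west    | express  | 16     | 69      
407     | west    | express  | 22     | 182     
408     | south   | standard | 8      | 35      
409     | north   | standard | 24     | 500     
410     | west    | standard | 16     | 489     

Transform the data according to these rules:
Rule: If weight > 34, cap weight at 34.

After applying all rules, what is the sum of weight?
218

Step 1: 2 records have weight > 34
Step 2: These records originally summed to 83
Step 3: After capping: 2 × 34 = 68
Step 4: Unaffected records sum: 150
Step 5: Final sum = 68 + 150 = 218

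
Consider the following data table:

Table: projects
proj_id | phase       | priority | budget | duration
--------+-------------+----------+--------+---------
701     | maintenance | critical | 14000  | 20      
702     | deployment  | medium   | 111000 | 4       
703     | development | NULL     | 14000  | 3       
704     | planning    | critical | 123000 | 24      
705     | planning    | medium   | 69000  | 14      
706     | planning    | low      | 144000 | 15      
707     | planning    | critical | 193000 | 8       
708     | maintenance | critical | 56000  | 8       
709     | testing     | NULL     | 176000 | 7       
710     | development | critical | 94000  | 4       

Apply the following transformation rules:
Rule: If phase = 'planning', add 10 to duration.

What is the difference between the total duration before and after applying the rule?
40

Step 1: Original sum of duration = 107
Step 2: 4 records have phase = 'planning'
Step 3: Each affected record changes by 10
Step 4: Total change = 4 × 10 = 40
Step 5: New sum = 107 + 40 = 147
Step 6: Difference = |147 - 107| = 40
        (Sum increased by 40)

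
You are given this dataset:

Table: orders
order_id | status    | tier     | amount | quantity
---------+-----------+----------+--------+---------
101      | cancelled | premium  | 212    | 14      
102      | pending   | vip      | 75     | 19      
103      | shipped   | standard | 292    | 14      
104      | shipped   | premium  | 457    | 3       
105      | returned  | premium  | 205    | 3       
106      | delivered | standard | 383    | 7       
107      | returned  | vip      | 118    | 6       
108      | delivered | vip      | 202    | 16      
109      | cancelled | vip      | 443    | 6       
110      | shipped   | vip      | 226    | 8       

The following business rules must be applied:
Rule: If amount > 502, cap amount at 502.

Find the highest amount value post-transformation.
457

Step 1: Original maximum amount = 457
Step 2: Check cap of 502 against maximum
Step 3: No records exceed the cap (max 457 <= cap 502), so no capping applies
Step 4: Maximum after transformation = 457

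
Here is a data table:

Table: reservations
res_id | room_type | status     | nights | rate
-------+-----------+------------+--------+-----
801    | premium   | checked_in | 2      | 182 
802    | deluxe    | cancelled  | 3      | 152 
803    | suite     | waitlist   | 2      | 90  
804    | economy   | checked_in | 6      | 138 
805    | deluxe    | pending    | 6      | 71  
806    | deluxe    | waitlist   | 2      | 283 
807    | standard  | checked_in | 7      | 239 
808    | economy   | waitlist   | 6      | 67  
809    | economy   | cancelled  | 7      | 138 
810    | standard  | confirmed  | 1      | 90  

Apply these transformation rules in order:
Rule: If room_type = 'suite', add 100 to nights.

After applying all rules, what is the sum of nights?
142

Step 1: Count records where room_type = 'suite': 1
Step 2: Total bonus added: 1 × 100 = 100
Step 3: Original sum of nights: 42
Step 4: Final sum = 42 + 100 = 142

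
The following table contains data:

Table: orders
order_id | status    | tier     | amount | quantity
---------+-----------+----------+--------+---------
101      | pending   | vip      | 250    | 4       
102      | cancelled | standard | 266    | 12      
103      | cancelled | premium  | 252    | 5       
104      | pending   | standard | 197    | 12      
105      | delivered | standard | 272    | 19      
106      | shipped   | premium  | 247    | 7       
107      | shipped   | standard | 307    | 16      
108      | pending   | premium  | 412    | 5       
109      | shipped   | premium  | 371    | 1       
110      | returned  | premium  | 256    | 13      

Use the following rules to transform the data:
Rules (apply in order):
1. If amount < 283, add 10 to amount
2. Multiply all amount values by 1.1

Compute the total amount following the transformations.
3190.0

Step 1: Apply Rule 1 - Add 10 to records with amount < 283
  - 7 records affected: 1740 + (7 × 10) = 1810
  - Unaffected records: 1090
  - Sum after Rule 1: 2900
Step 2: Apply Rule 2 - Multiply all by 1.1
  - 2900 × 1.1 = 3190.0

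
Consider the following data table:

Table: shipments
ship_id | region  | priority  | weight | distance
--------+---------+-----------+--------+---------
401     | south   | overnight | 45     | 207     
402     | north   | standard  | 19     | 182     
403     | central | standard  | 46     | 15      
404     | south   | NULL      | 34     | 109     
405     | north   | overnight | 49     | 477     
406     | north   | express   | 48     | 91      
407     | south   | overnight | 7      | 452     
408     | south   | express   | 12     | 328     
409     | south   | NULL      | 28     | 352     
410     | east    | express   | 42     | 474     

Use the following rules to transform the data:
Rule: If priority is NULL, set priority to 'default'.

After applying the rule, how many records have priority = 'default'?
2

Step 1: Count records where priority IS NULL
Step 2: Found 2 records with NULL priority
Step 3: These records will have priority set to 'default'
Step 4: Records already having priority = 'default': 0
Step 5: Answer: 2 + 0 = 2 records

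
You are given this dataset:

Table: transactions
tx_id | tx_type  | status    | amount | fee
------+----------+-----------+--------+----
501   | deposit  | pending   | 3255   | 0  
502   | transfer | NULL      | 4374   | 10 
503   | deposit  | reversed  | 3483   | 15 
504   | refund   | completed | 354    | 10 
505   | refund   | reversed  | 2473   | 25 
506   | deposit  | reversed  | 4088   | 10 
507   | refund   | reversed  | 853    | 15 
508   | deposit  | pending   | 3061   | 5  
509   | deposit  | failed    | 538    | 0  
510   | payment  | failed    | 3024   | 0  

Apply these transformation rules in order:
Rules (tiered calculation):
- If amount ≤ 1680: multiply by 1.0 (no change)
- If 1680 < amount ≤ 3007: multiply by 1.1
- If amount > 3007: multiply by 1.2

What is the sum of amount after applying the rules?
30007.3

Step 1: Tier 1 (amount ≤ 1680): 3 records, sum = 1745 × 1.0 = 1745.0
Step 2: Tier 2 (1680 < amount ≤ 3007): 1 records, sum = 2473 × 1.1 = 2720.3
Step 3: Tier 3 (amount > 3007): 6 records, sum = 21285 × 1.2 = 25542.0
Step 4: Final sum = 1745.0 + 2720.3 + 25542.0 = 30007.3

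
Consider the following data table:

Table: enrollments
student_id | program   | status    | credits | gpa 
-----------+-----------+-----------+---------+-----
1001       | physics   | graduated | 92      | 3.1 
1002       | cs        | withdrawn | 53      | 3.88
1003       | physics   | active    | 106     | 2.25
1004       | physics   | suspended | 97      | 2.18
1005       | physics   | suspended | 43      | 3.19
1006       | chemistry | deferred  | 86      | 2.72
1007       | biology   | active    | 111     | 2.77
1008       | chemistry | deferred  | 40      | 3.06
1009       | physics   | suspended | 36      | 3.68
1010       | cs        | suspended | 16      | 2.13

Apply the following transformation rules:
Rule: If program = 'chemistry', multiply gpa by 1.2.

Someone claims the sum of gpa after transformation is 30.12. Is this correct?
Yes, the result is correct.

Step 1: Calculate the correct sum after transformation
Step 2: Apply multiplier 1.2 to records where program = 'chemistry'
Step 3: Correct result = 30.12
Step 4: Claimed result = 30.12
Step 5: 30.12 = 30.12 ✓
Conclusion: The claimed result is correct.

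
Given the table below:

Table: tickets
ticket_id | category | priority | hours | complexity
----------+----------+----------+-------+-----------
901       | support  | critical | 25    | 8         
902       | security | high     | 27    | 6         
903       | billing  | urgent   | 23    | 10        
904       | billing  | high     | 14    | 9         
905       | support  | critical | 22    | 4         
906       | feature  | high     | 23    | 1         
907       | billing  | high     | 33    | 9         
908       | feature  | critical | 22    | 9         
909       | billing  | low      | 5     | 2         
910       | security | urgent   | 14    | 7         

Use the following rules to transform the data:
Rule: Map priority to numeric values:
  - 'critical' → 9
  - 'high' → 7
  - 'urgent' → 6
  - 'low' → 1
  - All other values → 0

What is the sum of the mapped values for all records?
68

Step 1: Apply mapping to each record
Step 2: Count by status:
  'critical': 3 records × 9 = 27
  'high': 4 records × 7 = 28
  'urgent': 2 records × 6 = 12
  'low': 1 records × 1 = 1
Step 3: Sum all mapped values = 68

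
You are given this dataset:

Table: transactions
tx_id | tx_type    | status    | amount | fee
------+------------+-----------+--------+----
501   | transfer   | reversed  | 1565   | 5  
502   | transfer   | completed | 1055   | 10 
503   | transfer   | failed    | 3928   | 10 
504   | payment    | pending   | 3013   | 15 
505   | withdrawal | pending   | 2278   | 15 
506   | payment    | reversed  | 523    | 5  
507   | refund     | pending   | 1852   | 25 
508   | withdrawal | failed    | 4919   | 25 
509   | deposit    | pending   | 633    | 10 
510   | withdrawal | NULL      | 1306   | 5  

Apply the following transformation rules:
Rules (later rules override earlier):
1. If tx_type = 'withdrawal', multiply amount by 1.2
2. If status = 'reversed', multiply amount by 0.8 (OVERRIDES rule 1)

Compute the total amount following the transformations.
22355.0

Step 1: Rule 2 takes priority for records with status = 'reversed'
  - 2 records: 2088 × 0.8 = 1670.4
Step 2: Rule 1 applies to remaining records with tx_type = 'withdrawal'
  - 3 records: 8503 × 1.2 = 10203.6
Step 3: Other records unchanged: 10481
Step 4: Final sum = 1670.4 + 10203.6 + 10481 = 22355.0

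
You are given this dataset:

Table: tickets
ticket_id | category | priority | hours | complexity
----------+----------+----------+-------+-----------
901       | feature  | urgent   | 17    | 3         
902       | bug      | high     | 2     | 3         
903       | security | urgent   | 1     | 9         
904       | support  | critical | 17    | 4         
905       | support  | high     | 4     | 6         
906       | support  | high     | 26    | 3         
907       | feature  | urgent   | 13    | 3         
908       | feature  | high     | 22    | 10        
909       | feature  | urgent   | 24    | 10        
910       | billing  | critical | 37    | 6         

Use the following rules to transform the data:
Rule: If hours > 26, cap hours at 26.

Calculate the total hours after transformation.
152

Step 1: 1 records have hours > 26
Step 2: These records originally summed to 37
Step 3: After capping: 1 × 26 = 26
Step 4: Unaffected records sum: 126
Step 5: Final sum = 26 + 126 = 152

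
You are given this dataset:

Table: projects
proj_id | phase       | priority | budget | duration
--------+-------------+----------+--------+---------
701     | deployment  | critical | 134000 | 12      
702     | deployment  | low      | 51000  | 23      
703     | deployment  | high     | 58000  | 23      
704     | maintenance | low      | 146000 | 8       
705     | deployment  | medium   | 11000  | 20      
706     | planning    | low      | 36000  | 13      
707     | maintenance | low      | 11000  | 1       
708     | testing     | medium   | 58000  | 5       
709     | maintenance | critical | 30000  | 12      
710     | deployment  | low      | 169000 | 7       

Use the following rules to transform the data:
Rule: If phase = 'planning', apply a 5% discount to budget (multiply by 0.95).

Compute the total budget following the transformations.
702200.0

Step 1: Records with phase = 'planning' have total budget = 36000
Step 2: Apply multiplier: 36000 × 0.95 = 34200.0
Step 3: Other records total: 668000
Step 4: Final sum = 34200.0 + 668000 = 702200.0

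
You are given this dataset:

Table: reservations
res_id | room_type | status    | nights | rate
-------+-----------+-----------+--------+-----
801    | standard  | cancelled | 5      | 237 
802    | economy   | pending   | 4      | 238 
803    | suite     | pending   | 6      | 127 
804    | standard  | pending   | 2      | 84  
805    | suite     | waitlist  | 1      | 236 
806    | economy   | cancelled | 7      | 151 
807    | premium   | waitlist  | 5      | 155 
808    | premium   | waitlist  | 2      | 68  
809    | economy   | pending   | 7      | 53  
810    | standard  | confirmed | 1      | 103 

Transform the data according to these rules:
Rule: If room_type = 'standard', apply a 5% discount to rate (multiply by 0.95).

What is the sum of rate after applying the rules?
1430.8

Step 1: Records with room_type = 'standard' have total rate = 424
Step 2: Apply multiplier: 424 × 0.95 = 402.8
Step 3: Other records total: 1028
Step 4: Final sum = 402.8 + 1028 = 1430.8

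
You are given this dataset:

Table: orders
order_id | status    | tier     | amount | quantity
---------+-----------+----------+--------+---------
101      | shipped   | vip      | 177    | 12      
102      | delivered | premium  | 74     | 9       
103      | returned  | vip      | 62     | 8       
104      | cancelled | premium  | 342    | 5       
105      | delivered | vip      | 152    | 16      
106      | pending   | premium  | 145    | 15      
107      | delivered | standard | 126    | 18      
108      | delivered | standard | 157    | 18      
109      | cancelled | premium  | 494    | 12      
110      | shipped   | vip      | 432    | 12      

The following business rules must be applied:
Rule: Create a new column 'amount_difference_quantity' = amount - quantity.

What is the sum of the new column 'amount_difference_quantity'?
2036

Step 1: For each record, compute amount - quantity
Example calculations:
  177 - 12 = 165
  74 - 9 = 65
  62 - 8 = 54
  ...
Step 2: Sum all derived values
Step 3: Total = 2036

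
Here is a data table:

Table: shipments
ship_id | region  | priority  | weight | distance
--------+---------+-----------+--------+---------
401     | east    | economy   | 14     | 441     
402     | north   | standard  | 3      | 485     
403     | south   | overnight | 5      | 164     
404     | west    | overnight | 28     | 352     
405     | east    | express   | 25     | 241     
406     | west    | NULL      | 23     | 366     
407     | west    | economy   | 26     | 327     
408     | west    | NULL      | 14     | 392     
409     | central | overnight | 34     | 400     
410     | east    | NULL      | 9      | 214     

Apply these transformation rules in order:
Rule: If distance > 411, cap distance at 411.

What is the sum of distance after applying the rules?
3278

Step 1: 2 records have distance > 411
Step 2: These records originally summed to 926
Step 3: After capping: 2 × 411 = 822
Step 4: Unaffected records sum: 2456
Step 5: Final sum = 822 + 2456 = 3278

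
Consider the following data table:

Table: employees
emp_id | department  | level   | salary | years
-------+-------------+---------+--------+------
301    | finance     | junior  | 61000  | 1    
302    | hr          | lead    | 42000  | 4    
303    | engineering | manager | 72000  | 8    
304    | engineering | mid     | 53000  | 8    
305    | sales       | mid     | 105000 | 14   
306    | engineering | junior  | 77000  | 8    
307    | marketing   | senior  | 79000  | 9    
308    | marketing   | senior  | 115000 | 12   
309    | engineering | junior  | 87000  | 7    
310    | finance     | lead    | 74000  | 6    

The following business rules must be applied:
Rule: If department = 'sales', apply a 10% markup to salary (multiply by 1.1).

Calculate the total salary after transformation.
775500.0

Step 1: Records with department = 'sales' have total salary = 105000
Step 2: Apply multiplier: 105000 × 1.1 = 115500.0
Step 3: Other records total: 660000
Step 4: Final sum = 115500.0 + 660000 = 775500.0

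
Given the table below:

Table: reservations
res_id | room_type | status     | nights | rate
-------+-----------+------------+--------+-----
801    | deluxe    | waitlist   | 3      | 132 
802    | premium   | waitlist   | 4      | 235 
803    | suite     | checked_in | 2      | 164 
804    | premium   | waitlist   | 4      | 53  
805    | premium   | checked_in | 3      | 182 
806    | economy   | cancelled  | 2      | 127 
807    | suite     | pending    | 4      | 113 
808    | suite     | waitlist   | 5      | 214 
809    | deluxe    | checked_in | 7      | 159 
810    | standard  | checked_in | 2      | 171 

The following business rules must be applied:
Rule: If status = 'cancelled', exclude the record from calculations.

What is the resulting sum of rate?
1423

Step 1: Identify records where status = 'cancelled'
Step 2: The excluded records sum to 127
Step 3: Original total rate = 1550
Step 4: Remaining total = 1550 - 127 = 1423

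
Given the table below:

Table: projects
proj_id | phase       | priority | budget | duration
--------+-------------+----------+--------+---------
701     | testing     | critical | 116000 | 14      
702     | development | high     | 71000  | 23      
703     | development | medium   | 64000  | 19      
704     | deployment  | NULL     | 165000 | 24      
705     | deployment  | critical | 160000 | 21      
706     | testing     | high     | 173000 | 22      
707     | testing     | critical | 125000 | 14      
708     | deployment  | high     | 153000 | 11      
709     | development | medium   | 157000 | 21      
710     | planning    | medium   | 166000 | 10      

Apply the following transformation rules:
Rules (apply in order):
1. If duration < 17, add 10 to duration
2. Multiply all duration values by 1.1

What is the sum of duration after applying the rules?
240.9

Step 1: Apply Rule 1 - Add 10 to records with duration < 17
  - 4 records affected: 49 + (4 × 10) = 89
  - Unaffected records: 130
  - Sum after Rule 1: 219
Step 2: Apply Rule 2 - Multiply all by 1.1
  - 219 × 1.1 = 240.9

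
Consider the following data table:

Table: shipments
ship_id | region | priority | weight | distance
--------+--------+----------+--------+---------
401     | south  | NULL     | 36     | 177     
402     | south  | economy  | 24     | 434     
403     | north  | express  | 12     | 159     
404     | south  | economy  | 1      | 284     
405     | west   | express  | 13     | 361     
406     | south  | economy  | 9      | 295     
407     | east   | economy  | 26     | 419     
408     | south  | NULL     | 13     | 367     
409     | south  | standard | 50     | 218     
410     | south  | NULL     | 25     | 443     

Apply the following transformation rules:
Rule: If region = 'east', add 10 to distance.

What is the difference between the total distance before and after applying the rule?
10

Step 1: Original sum of distance = 3157
Step 2: 1 records have region = 'east'
Step 3: Each affected record changes by 10
Step 4: Total change = 1 × 10 = 10
Step 5: New sum = 3157 + 10 = 3167
Step 6: Difference = |3167 - 3157| = 10
        (Sum increased by 10)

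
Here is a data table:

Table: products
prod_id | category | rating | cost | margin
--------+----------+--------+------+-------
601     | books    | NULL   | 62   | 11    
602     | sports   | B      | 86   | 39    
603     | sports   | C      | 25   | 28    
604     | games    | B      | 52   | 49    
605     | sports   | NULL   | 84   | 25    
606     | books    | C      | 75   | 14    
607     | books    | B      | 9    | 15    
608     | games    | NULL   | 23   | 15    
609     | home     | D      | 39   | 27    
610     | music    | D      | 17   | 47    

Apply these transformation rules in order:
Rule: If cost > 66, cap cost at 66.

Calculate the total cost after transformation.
425

Step 1: 3 records have cost > 66
Step 2: These records originally summed to 245
Step 3: After capping: 3 × 66 = 198
Step 4: Unaffected records sum: 227
Step 5: Final sum = 198 + 227 = 425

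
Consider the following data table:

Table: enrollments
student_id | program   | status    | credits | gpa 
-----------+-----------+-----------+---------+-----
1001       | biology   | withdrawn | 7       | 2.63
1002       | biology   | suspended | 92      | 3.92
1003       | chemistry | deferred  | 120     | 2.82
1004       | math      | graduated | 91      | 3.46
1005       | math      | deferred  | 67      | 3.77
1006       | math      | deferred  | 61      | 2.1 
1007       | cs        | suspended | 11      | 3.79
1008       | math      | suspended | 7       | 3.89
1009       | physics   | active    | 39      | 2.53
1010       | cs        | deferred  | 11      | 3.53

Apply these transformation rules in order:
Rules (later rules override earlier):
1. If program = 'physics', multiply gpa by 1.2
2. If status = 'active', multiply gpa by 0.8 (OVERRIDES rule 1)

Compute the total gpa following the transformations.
31.93

Step 1: Rule 2 takes priority for records with status = 'active'
  - 1 records: 2.53 × 0.8 = 2.02
Step 2: Rule 1 applies to remaining records with program = 'physics'
  - 0 records: 0 × 1.2 = 0.0
Step 3: Other records unchanged: 29.91
Step 4: Final sum = 2.02 + 0.0 + 29.91 = 31.93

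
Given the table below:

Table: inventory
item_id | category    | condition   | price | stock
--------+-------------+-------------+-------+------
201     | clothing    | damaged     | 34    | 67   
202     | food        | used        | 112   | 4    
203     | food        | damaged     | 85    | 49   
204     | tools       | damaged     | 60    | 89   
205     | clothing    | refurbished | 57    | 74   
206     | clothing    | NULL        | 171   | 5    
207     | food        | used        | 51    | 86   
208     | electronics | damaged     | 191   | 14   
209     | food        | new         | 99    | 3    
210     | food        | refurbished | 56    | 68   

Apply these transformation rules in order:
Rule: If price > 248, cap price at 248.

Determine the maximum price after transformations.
191

Step 1: Original maximum price = 191
Step 2: Check cap of 248 against maximum
Step 3: No records exceed the cap (max 191 <= cap 248), so no capping applies
Step 4: Maximum after transformation = 191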